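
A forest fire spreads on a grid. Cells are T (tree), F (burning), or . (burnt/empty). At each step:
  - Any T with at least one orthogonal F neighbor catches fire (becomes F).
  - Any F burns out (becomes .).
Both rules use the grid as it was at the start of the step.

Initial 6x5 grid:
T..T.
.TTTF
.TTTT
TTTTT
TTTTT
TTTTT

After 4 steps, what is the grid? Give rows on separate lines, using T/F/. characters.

Step 1: 2 trees catch fire, 1 burn out
  T..T.
  .TTF.
  .TTTF
  TTTTT
  TTTTT
  TTTTT
Step 2: 4 trees catch fire, 2 burn out
  T..F.
  .TF..
  .TTF.
  TTTTF
  TTTTT
  TTTTT
Step 3: 4 trees catch fire, 4 burn out
  T....
  .F...
  .TF..
  TTTF.
  TTTTF
  TTTTT
Step 4: 4 trees catch fire, 4 burn out
  T....
  .....
  .F...
  TTF..
  TTTF.
  TTTTF

T....
.....
.F...
TTF..
TTTF.
TTTTF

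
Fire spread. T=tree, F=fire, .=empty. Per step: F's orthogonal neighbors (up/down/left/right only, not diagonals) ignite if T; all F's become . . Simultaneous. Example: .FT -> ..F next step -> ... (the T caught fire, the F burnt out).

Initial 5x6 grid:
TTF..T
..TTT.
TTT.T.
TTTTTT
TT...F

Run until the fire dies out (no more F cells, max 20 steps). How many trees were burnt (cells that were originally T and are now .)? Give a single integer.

Answer: 17

Derivation:
Step 1: +3 fires, +2 burnt (F count now 3)
Step 2: +4 fires, +3 burnt (F count now 4)
Step 3: +5 fires, +4 burnt (F count now 5)
Step 4: +2 fires, +5 burnt (F count now 2)
Step 5: +2 fires, +2 burnt (F count now 2)
Step 6: +1 fires, +2 burnt (F count now 1)
Step 7: +0 fires, +1 burnt (F count now 0)
Fire out after step 7
Initially T: 18, now '.': 29
Total burnt (originally-T cells now '.'): 17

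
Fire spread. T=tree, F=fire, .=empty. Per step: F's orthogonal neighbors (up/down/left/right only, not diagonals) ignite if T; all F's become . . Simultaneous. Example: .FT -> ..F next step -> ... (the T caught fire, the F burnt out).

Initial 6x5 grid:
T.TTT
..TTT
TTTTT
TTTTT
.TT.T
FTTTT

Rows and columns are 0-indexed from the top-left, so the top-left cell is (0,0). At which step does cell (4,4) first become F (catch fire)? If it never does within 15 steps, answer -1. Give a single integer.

Step 1: cell (4,4)='T' (+1 fires, +1 burnt)
Step 2: cell (4,4)='T' (+2 fires, +1 burnt)
Step 3: cell (4,4)='T' (+3 fires, +2 burnt)
Step 4: cell (4,4)='T' (+4 fires, +3 burnt)
Step 5: cell (4,4)='F' (+4 fires, +4 burnt)
  -> target ignites at step 5
Step 6: cell (4,4)='.' (+3 fires, +4 burnt)
Step 7: cell (4,4)='.' (+3 fires, +3 burnt)
Step 8: cell (4,4)='.' (+2 fires, +3 burnt)
Step 9: cell (4,4)='.' (+1 fires, +2 burnt)
Step 10: cell (4,4)='.' (+0 fires, +1 burnt)
  fire out at step 10

5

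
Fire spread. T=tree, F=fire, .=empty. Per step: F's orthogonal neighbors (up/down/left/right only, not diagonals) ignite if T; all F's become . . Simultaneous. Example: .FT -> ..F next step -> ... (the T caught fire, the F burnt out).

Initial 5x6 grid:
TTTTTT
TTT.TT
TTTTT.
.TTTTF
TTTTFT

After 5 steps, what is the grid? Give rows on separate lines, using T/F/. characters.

Step 1: 3 trees catch fire, 2 burn out
  TTTTTT
  TTT.TT
  TTTTT.
  .TTTF.
  TTTF.F
Step 2: 3 trees catch fire, 3 burn out
  TTTTTT
  TTT.TT
  TTTTF.
  .TTF..
  TTF...
Step 3: 4 trees catch fire, 3 burn out
  TTTTTT
  TTT.FT
  TTTF..
  .TF...
  TF....
Step 4: 5 trees catch fire, 4 burn out
  TTTTFT
  TTT..F
  TTF...
  .F....
  F.....
Step 5: 4 trees catch fire, 5 burn out
  TTTF.F
  TTF...
  TF....
  ......
  ......

TTTF.F
TTF...
TF....
......
......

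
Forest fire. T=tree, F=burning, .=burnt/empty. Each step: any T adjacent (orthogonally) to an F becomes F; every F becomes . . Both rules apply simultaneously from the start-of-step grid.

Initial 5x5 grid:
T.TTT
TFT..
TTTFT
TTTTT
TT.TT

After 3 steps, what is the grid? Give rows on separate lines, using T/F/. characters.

Step 1: 6 trees catch fire, 2 burn out
  T.TTT
  F.F..
  TFF.F
  TTTFT
  TT.TT
Step 2: 7 trees catch fire, 6 burn out
  F.FTT
  .....
  F....
  TFF.F
  TT.FT
Step 3: 4 trees catch fire, 7 burn out
  ...FT
  .....
  .....
  F....
  TF..F

...FT
.....
.....
F....
TF..F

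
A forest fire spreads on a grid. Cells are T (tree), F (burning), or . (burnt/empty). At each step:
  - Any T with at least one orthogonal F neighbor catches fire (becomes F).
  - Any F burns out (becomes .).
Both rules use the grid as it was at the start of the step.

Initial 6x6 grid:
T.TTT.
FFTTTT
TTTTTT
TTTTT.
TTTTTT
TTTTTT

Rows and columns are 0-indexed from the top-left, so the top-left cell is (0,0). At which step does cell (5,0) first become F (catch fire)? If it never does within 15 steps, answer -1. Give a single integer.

Step 1: cell (5,0)='T' (+4 fires, +2 burnt)
Step 2: cell (5,0)='T' (+5 fires, +4 burnt)
Step 3: cell (5,0)='T' (+6 fires, +5 burnt)
Step 4: cell (5,0)='F' (+7 fires, +6 burnt)
  -> target ignites at step 4
Step 5: cell (5,0)='.' (+4 fires, +7 burnt)
Step 6: cell (5,0)='.' (+2 fires, +4 burnt)
Step 7: cell (5,0)='.' (+2 fires, +2 burnt)
Step 8: cell (5,0)='.' (+1 fires, +2 burnt)
Step 9: cell (5,0)='.' (+0 fires, +1 burnt)
  fire out at step 9

4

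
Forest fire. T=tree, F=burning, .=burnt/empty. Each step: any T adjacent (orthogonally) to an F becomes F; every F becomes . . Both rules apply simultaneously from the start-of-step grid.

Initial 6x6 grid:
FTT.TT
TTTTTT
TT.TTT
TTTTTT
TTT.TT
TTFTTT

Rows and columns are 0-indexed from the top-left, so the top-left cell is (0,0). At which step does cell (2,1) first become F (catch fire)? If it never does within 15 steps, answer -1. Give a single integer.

Step 1: cell (2,1)='T' (+5 fires, +2 burnt)
Step 2: cell (2,1)='T' (+7 fires, +5 burnt)
Step 3: cell (2,1)='F' (+8 fires, +7 burnt)
  -> target ignites at step 3
Step 4: cell (2,1)='.' (+4 fires, +8 burnt)
Step 5: cell (2,1)='.' (+3 fires, +4 burnt)
Step 6: cell (2,1)='.' (+3 fires, +3 burnt)
Step 7: cell (2,1)='.' (+1 fires, +3 burnt)
Step 8: cell (2,1)='.' (+0 fires, +1 burnt)
  fire out at step 8

3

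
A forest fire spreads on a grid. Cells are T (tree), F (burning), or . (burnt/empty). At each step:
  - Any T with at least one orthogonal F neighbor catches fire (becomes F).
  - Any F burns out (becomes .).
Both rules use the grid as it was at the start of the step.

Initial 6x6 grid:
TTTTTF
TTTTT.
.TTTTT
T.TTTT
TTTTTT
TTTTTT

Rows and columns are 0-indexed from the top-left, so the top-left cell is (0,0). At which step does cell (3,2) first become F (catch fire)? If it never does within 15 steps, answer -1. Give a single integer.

Step 1: cell (3,2)='T' (+1 fires, +1 burnt)
Step 2: cell (3,2)='T' (+2 fires, +1 burnt)
Step 3: cell (3,2)='T' (+3 fires, +2 burnt)
Step 4: cell (3,2)='T' (+5 fires, +3 burnt)
Step 5: cell (3,2)='T' (+6 fires, +5 burnt)
Step 6: cell (3,2)='F' (+6 fires, +6 burnt)
  -> target ignites at step 6
Step 7: cell (3,2)='.' (+3 fires, +6 burnt)
Step 8: cell (3,2)='.' (+2 fires, +3 burnt)
Step 9: cell (3,2)='.' (+2 fires, +2 burnt)
Step 10: cell (3,2)='.' (+2 fires, +2 burnt)
Step 11: cell (3,2)='.' (+0 fires, +2 burnt)
  fire out at step 11

6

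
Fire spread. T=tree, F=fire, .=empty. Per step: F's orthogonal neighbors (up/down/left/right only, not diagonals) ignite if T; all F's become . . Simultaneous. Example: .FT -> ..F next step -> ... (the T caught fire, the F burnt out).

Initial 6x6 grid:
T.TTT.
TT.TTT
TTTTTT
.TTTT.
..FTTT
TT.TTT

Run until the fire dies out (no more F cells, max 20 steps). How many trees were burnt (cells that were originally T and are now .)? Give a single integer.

Answer: 25

Derivation:
Step 1: +2 fires, +1 burnt (F count now 2)
Step 2: +5 fires, +2 burnt (F count now 5)
Step 3: +5 fires, +5 burnt (F count now 5)
Step 4: +5 fires, +5 burnt (F count now 5)
Step 5: +4 fires, +5 burnt (F count now 4)
Step 6: +4 fires, +4 burnt (F count now 4)
Step 7: +0 fires, +4 burnt (F count now 0)
Fire out after step 7
Initially T: 27, now '.': 34
Total burnt (originally-T cells now '.'): 25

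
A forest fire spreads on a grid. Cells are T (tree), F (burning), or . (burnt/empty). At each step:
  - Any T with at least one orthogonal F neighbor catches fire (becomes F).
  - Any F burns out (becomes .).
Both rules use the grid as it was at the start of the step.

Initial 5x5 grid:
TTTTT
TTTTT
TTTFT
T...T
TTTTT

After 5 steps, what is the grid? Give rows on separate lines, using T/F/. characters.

Step 1: 3 trees catch fire, 1 burn out
  TTTTT
  TTTFT
  TTF.F
  T...T
  TTTTT
Step 2: 5 trees catch fire, 3 burn out
  TTTFT
  TTF.F
  TF...
  T...F
  TTTTT
Step 3: 5 trees catch fire, 5 burn out
  TTF.F
  TF...
  F....
  T....
  TTTTF
Step 4: 4 trees catch fire, 5 burn out
  TF...
  F....
  .....
  F....
  TTTF.
Step 5: 3 trees catch fire, 4 burn out
  F....
  .....
  .....
  .....
  FTF..

F....
.....
.....
.....
FTF..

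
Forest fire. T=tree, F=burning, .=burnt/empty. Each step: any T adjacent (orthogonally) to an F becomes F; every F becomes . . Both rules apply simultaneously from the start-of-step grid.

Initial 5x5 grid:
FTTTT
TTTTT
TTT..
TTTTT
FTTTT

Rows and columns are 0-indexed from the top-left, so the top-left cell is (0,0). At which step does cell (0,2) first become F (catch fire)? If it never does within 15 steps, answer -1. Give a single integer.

Step 1: cell (0,2)='T' (+4 fires, +2 burnt)
Step 2: cell (0,2)='F' (+5 fires, +4 burnt)
  -> target ignites at step 2
Step 3: cell (0,2)='.' (+5 fires, +5 burnt)
Step 4: cell (0,2)='.' (+5 fires, +5 burnt)
Step 5: cell (0,2)='.' (+2 fires, +5 burnt)
Step 6: cell (0,2)='.' (+0 fires, +2 burnt)
  fire out at step 6

2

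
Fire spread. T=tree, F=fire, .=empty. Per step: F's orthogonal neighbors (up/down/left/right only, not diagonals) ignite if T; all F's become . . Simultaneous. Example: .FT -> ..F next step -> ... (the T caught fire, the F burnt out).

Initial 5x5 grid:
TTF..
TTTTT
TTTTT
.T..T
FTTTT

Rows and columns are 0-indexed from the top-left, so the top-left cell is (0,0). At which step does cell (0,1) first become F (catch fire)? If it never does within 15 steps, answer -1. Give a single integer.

Step 1: cell (0,1)='F' (+3 fires, +2 burnt)
  -> target ignites at step 1
Step 2: cell (0,1)='.' (+6 fires, +3 burnt)
Step 3: cell (0,1)='.' (+5 fires, +6 burnt)
Step 4: cell (0,1)='.' (+3 fires, +5 burnt)
Step 5: cell (0,1)='.' (+1 fires, +3 burnt)
Step 6: cell (0,1)='.' (+0 fires, +1 burnt)
  fire out at step 6

1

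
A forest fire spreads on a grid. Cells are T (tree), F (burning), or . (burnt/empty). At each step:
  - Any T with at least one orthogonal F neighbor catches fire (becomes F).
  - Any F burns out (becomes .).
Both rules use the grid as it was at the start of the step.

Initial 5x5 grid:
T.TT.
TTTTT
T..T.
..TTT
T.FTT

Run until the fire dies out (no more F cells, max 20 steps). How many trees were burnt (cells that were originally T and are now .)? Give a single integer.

Answer: 15

Derivation:
Step 1: +2 fires, +1 burnt (F count now 2)
Step 2: +2 fires, +2 burnt (F count now 2)
Step 3: +2 fires, +2 burnt (F count now 2)
Step 4: +1 fires, +2 burnt (F count now 1)
Step 5: +3 fires, +1 burnt (F count now 3)
Step 6: +2 fires, +3 burnt (F count now 2)
Step 7: +1 fires, +2 burnt (F count now 1)
Step 8: +2 fires, +1 burnt (F count now 2)
Step 9: +0 fires, +2 burnt (F count now 0)
Fire out after step 9
Initially T: 16, now '.': 24
Total burnt (originally-T cells now '.'): 15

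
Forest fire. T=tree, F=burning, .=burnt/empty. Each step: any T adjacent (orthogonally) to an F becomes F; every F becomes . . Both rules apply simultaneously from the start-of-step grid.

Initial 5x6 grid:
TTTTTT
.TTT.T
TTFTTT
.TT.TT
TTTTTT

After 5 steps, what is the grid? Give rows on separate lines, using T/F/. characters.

Step 1: 4 trees catch fire, 1 burn out
  TTTTTT
  .TFT.T
  TF.FTT
  .TF.TT
  TTTTTT
Step 2: 7 trees catch fire, 4 burn out
  TTFTTT
  .F.F.T
  F...FT
  .F..TT
  TTFTTT
Step 3: 6 trees catch fire, 7 burn out
  TF.FTT
  .....T
  .....F
  ....FT
  TF.FTT
Step 4: 6 trees catch fire, 6 burn out
  F...FT
  .....F
  ......
  .....F
  F...FT
Step 5: 2 trees catch fire, 6 burn out
  .....F
  ......
  ......
  ......
  .....F

.....F
......
......
......
.....F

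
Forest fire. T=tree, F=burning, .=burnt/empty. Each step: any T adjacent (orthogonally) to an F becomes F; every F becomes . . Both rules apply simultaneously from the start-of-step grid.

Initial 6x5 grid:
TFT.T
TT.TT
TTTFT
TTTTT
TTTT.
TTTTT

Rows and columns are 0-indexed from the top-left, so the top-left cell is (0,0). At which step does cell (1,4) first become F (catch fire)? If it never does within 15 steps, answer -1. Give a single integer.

Step 1: cell (1,4)='T' (+7 fires, +2 burnt)
Step 2: cell (1,4)='F' (+6 fires, +7 burnt)
  -> target ignites at step 2
Step 3: cell (1,4)='.' (+5 fires, +6 burnt)
Step 4: cell (1,4)='.' (+4 fires, +5 burnt)
Step 5: cell (1,4)='.' (+2 fires, +4 burnt)
Step 6: cell (1,4)='.' (+1 fires, +2 burnt)
Step 7: cell (1,4)='.' (+0 fires, +1 burnt)
  fire out at step 7

2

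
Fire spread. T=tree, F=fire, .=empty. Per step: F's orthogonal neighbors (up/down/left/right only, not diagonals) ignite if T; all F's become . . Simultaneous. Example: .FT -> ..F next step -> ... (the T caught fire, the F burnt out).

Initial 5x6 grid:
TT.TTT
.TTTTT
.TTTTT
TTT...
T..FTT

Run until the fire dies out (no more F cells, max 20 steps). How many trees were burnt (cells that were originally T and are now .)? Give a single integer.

Step 1: +1 fires, +1 burnt (F count now 1)
Step 2: +1 fires, +1 burnt (F count now 1)
Step 3: +0 fires, +1 burnt (F count now 0)
Fire out after step 3
Initially T: 21, now '.': 11
Total burnt (originally-T cells now '.'): 2

Answer: 2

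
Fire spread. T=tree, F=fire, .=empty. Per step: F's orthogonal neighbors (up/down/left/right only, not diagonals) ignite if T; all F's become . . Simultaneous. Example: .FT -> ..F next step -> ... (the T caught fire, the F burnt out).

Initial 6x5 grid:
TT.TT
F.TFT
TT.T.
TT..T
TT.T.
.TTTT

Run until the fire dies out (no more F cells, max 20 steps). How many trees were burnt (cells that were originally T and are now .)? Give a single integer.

Step 1: +6 fires, +2 burnt (F count now 6)
Step 2: +4 fires, +6 burnt (F count now 4)
Step 3: +2 fires, +4 burnt (F count now 2)
Step 4: +1 fires, +2 burnt (F count now 1)
Step 5: +1 fires, +1 burnt (F count now 1)
Step 6: +1 fires, +1 burnt (F count now 1)
Step 7: +1 fires, +1 burnt (F count now 1)
Step 8: +2 fires, +1 burnt (F count now 2)
Step 9: +0 fires, +2 burnt (F count now 0)
Fire out after step 9
Initially T: 19, now '.': 29
Total burnt (originally-T cells now '.'): 18

Answer: 18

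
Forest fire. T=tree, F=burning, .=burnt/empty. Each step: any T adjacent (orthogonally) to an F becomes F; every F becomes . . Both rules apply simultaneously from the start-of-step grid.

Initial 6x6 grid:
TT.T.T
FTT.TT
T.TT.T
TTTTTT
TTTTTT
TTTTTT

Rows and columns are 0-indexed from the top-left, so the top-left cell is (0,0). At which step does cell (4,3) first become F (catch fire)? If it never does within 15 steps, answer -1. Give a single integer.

Step 1: cell (4,3)='T' (+3 fires, +1 burnt)
Step 2: cell (4,3)='T' (+3 fires, +3 burnt)
Step 3: cell (4,3)='T' (+3 fires, +3 burnt)
Step 4: cell (4,3)='T' (+4 fires, +3 burnt)
Step 5: cell (4,3)='T' (+3 fires, +4 burnt)
Step 6: cell (4,3)='F' (+3 fires, +3 burnt)
  -> target ignites at step 6
Step 7: cell (4,3)='.' (+3 fires, +3 burnt)
Step 8: cell (4,3)='.' (+3 fires, +3 burnt)
Step 9: cell (4,3)='.' (+2 fires, +3 burnt)
Step 10: cell (4,3)='.' (+2 fires, +2 burnt)
Step 11: cell (4,3)='.' (+0 fires, +2 burnt)
  fire out at step 11

6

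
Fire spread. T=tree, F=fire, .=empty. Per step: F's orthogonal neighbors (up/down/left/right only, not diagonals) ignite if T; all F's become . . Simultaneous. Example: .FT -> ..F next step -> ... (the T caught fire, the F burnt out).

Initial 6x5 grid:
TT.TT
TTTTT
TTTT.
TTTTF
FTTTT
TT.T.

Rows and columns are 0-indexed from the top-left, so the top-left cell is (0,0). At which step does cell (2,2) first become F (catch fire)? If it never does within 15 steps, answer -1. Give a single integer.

Step 1: cell (2,2)='T' (+5 fires, +2 burnt)
Step 2: cell (2,2)='T' (+7 fires, +5 burnt)
Step 3: cell (2,2)='F' (+5 fires, +7 burnt)
  -> target ignites at step 3
Step 4: cell (2,2)='.' (+5 fires, +5 burnt)
Step 5: cell (2,2)='.' (+2 fires, +5 burnt)
Step 6: cell (2,2)='.' (+0 fires, +2 burnt)
  fire out at step 6

3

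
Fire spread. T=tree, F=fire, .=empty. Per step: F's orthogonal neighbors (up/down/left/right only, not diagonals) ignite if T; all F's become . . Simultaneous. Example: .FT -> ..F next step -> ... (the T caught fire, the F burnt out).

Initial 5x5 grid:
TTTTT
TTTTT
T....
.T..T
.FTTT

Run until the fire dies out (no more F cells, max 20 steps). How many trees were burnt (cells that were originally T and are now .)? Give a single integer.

Answer: 5

Derivation:
Step 1: +2 fires, +1 burnt (F count now 2)
Step 2: +1 fires, +2 burnt (F count now 1)
Step 3: +1 fires, +1 burnt (F count now 1)
Step 4: +1 fires, +1 burnt (F count now 1)
Step 5: +0 fires, +1 burnt (F count now 0)
Fire out after step 5
Initially T: 16, now '.': 14
Total burnt (originally-T cells now '.'): 5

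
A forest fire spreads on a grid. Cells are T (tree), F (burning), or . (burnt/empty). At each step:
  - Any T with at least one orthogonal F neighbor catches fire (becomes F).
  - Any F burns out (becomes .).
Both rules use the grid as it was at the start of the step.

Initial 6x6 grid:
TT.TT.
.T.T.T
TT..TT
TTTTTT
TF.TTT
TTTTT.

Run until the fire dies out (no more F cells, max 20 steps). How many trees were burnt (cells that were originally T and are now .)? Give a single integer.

Answer: 23

Derivation:
Step 1: +3 fires, +1 burnt (F count now 3)
Step 2: +5 fires, +3 burnt (F count now 5)
Step 3: +4 fires, +5 burnt (F count now 4)
Step 4: +4 fires, +4 burnt (F count now 4)
Step 5: +4 fires, +4 burnt (F count now 4)
Step 6: +2 fires, +4 burnt (F count now 2)
Step 7: +1 fires, +2 burnt (F count now 1)
Step 8: +0 fires, +1 burnt (F count now 0)
Fire out after step 8
Initially T: 26, now '.': 33
Total burnt (originally-T cells now '.'): 23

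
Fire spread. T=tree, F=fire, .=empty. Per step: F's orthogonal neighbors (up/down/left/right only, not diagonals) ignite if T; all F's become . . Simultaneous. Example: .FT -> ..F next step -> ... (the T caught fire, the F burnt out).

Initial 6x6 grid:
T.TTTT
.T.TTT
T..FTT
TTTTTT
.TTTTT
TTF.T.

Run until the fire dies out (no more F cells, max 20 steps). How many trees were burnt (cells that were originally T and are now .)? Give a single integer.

Answer: 24

Derivation:
Step 1: +5 fires, +2 burnt (F count now 5)
Step 2: +8 fires, +5 burnt (F count now 8)
Step 3: +6 fires, +8 burnt (F count now 6)
Step 4: +4 fires, +6 burnt (F count now 4)
Step 5: +1 fires, +4 burnt (F count now 1)
Step 6: +0 fires, +1 burnt (F count now 0)
Fire out after step 6
Initially T: 26, now '.': 34
Total burnt (originally-T cells now '.'): 24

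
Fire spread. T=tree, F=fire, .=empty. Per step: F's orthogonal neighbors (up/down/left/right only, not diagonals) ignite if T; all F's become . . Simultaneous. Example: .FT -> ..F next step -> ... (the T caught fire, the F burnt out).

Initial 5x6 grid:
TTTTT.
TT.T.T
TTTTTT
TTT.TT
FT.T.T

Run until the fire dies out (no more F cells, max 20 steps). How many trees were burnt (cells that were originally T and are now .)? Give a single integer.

Step 1: +2 fires, +1 burnt (F count now 2)
Step 2: +2 fires, +2 burnt (F count now 2)
Step 3: +3 fires, +2 burnt (F count now 3)
Step 4: +3 fires, +3 burnt (F count now 3)
Step 5: +2 fires, +3 burnt (F count now 2)
Step 6: +3 fires, +2 burnt (F count now 3)
Step 7: +3 fires, +3 burnt (F count now 3)
Step 8: +3 fires, +3 burnt (F count now 3)
Step 9: +1 fires, +3 burnt (F count now 1)
Step 10: +0 fires, +1 burnt (F count now 0)
Fire out after step 10
Initially T: 23, now '.': 29
Total burnt (originally-T cells now '.'): 22

Answer: 22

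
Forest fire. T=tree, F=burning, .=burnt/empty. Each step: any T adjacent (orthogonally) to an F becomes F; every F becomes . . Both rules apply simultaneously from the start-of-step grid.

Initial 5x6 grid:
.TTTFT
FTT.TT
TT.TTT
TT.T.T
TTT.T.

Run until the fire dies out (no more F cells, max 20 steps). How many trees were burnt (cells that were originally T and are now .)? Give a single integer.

Answer: 20

Derivation:
Step 1: +5 fires, +2 burnt (F count now 5)
Step 2: +7 fires, +5 burnt (F count now 7)
Step 3: +4 fires, +7 burnt (F count now 4)
Step 4: +3 fires, +4 burnt (F count now 3)
Step 5: +1 fires, +3 burnt (F count now 1)
Step 6: +0 fires, +1 burnt (F count now 0)
Fire out after step 6
Initially T: 21, now '.': 29
Total burnt (originally-T cells now '.'): 20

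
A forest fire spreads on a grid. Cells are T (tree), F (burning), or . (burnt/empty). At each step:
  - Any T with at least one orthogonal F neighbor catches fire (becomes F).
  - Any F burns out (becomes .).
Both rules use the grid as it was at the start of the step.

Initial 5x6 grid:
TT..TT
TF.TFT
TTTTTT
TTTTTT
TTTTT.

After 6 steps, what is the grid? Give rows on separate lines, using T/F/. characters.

Step 1: 7 trees catch fire, 2 burn out
  TF..FT
  F..F.F
  TFTTFT
  TTTTTT
  TTTTT.
Step 2: 8 trees catch fire, 7 burn out
  F....F
  ......
  F.FF.F
  TFTTFT
  TTTTT.
Step 3: 6 trees catch fire, 8 burn out
  ......
  ......
  ......
  F.FF.F
  TFTTF.
Step 4: 3 trees catch fire, 6 burn out
  ......
  ......
  ......
  ......
  F.FF..
Step 5: 0 trees catch fire, 3 burn out
  ......
  ......
  ......
  ......
  ......
Step 6: 0 trees catch fire, 0 burn out
  ......
  ......
  ......
  ......
  ......

......
......
......
......
......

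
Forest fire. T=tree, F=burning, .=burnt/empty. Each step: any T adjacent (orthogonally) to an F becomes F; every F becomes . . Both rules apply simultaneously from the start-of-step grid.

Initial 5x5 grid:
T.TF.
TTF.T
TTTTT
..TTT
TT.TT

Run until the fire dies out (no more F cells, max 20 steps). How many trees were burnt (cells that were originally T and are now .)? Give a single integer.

Step 1: +3 fires, +2 burnt (F count now 3)
Step 2: +4 fires, +3 burnt (F count now 4)
Step 3: +4 fires, +4 burnt (F count now 4)
Step 4: +3 fires, +4 burnt (F count now 3)
Step 5: +1 fires, +3 burnt (F count now 1)
Step 6: +0 fires, +1 burnt (F count now 0)
Fire out after step 6
Initially T: 17, now '.': 23
Total burnt (originally-T cells now '.'): 15

Answer: 15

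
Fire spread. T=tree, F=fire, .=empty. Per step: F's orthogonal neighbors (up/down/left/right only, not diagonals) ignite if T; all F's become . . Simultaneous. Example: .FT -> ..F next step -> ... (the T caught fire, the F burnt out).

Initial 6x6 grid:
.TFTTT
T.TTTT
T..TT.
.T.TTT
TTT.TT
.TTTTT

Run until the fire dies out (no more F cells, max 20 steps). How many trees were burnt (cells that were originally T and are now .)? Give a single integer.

Step 1: +3 fires, +1 burnt (F count now 3)
Step 2: +2 fires, +3 burnt (F count now 2)
Step 3: +3 fires, +2 burnt (F count now 3)
Step 4: +3 fires, +3 burnt (F count now 3)
Step 5: +1 fires, +3 burnt (F count now 1)
Step 6: +2 fires, +1 burnt (F count now 2)
Step 7: +2 fires, +2 burnt (F count now 2)
Step 8: +2 fires, +2 burnt (F count now 2)
Step 9: +1 fires, +2 burnt (F count now 1)
Step 10: +2 fires, +1 burnt (F count now 2)
Step 11: +1 fires, +2 burnt (F count now 1)
Step 12: +2 fires, +1 burnt (F count now 2)
Step 13: +0 fires, +2 burnt (F count now 0)
Fire out after step 13
Initially T: 26, now '.': 34
Total burnt (originally-T cells now '.'): 24

Answer: 24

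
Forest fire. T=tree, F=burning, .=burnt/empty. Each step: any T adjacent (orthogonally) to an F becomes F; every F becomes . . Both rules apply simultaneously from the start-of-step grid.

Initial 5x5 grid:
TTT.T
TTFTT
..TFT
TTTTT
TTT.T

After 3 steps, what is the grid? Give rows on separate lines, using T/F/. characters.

Step 1: 6 trees catch fire, 2 burn out
  TTF.T
  TF.FT
  ..F.F
  TTTFT
  TTT.T
Step 2: 5 trees catch fire, 6 burn out
  TF..T
  F...F
  .....
  TTF.F
  TTT.T
Step 3: 5 trees catch fire, 5 burn out
  F...F
  .....
  .....
  TF...
  TTF.F

F...F
.....
.....
TF...
TTF.F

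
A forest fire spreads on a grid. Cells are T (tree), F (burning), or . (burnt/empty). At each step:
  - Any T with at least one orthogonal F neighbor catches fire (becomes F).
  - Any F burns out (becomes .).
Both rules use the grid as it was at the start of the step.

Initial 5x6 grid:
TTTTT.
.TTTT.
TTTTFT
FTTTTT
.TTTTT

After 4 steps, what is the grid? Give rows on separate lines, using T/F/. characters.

Step 1: 6 trees catch fire, 2 burn out
  TTTTT.
  .TTTF.
  FTTF.F
  .FTTFT
  .TTTTT
Step 2: 9 trees catch fire, 6 burn out
  TTTTF.
  .TTF..
  .FF...
  ..FF.F
  .FTTFT
Step 3: 6 trees catch fire, 9 burn out
  TTTF..
  .FF...
  ......
  ......
  ..FF.F
Step 4: 2 trees catch fire, 6 burn out
  TFF...
  ......
  ......
  ......
  ......

TFF...
......
......
......
......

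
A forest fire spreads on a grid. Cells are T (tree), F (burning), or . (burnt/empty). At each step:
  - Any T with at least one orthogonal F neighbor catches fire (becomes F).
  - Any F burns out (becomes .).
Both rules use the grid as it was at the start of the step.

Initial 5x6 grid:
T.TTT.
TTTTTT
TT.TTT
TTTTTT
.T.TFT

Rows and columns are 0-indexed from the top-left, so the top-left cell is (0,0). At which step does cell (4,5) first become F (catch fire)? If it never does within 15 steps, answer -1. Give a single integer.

Step 1: cell (4,5)='F' (+3 fires, +1 burnt)
  -> target ignites at step 1
Step 2: cell (4,5)='.' (+3 fires, +3 burnt)
Step 3: cell (4,5)='.' (+4 fires, +3 burnt)
Step 4: cell (4,5)='.' (+4 fires, +4 burnt)
Step 5: cell (4,5)='.' (+5 fires, +4 burnt)
Step 6: cell (4,5)='.' (+3 fires, +5 burnt)
Step 7: cell (4,5)='.' (+1 fires, +3 burnt)
Step 8: cell (4,5)='.' (+1 fires, +1 burnt)
Step 9: cell (4,5)='.' (+0 fires, +1 burnt)
  fire out at step 9

1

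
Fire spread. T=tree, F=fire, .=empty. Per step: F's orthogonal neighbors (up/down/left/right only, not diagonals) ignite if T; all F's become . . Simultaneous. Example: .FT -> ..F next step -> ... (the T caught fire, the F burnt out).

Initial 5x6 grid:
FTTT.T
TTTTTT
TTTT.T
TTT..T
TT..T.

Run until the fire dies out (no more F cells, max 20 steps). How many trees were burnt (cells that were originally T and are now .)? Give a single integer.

Step 1: +2 fires, +1 burnt (F count now 2)
Step 2: +3 fires, +2 burnt (F count now 3)
Step 3: +4 fires, +3 burnt (F count now 4)
Step 4: +4 fires, +4 burnt (F count now 4)
Step 5: +4 fires, +4 burnt (F count now 4)
Step 6: +1 fires, +4 burnt (F count now 1)
Step 7: +2 fires, +1 burnt (F count now 2)
Step 8: +1 fires, +2 burnt (F count now 1)
Step 9: +0 fires, +1 burnt (F count now 0)
Fire out after step 9
Initially T: 22, now '.': 29
Total burnt (originally-T cells now '.'): 21

Answer: 21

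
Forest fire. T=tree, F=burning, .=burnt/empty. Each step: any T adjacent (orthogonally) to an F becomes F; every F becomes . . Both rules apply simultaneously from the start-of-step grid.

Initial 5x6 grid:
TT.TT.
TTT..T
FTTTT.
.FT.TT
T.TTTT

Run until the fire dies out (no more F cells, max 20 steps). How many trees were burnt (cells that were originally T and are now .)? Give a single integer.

Step 1: +3 fires, +2 burnt (F count now 3)
Step 2: +4 fires, +3 burnt (F count now 4)
Step 3: +4 fires, +4 burnt (F count now 4)
Step 4: +2 fires, +4 burnt (F count now 2)
Step 5: +2 fires, +2 burnt (F count now 2)
Step 6: +1 fires, +2 burnt (F count now 1)
Step 7: +0 fires, +1 burnt (F count now 0)
Fire out after step 7
Initially T: 20, now '.': 26
Total burnt (originally-T cells now '.'): 16

Answer: 16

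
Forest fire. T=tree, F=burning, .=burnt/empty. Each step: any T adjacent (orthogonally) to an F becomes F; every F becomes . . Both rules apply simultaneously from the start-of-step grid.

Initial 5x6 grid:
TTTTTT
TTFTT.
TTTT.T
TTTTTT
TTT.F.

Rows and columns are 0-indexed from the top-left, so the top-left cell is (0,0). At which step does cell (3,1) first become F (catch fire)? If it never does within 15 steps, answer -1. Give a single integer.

Step 1: cell (3,1)='T' (+5 fires, +2 burnt)
Step 2: cell (3,1)='T' (+9 fires, +5 burnt)
Step 3: cell (3,1)='F' (+6 fires, +9 burnt)
  -> target ignites at step 3
Step 4: cell (3,1)='.' (+3 fires, +6 burnt)
Step 5: cell (3,1)='.' (+1 fires, +3 burnt)
Step 6: cell (3,1)='.' (+0 fires, +1 burnt)
  fire out at step 6

3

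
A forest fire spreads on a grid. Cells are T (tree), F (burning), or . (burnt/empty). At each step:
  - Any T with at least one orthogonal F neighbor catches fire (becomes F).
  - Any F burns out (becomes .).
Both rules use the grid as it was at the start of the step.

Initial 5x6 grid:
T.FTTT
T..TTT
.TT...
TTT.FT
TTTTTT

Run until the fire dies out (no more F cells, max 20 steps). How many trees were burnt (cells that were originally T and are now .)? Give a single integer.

Step 1: +3 fires, +2 burnt (F count now 3)
Step 2: +4 fires, +3 burnt (F count now 4)
Step 3: +3 fires, +4 burnt (F count now 3)
Step 4: +3 fires, +3 burnt (F count now 3)
Step 5: +3 fires, +3 burnt (F count now 3)
Step 6: +2 fires, +3 burnt (F count now 2)
Step 7: +0 fires, +2 burnt (F count now 0)
Fire out after step 7
Initially T: 20, now '.': 28
Total burnt (originally-T cells now '.'): 18

Answer: 18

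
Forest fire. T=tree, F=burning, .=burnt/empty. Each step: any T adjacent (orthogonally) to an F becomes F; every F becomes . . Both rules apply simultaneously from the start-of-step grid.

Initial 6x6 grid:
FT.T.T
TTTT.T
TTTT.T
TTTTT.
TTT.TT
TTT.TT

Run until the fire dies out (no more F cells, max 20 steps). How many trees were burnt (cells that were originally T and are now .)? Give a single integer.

Answer: 25

Derivation:
Step 1: +2 fires, +1 burnt (F count now 2)
Step 2: +2 fires, +2 burnt (F count now 2)
Step 3: +3 fires, +2 burnt (F count now 3)
Step 4: +4 fires, +3 burnt (F count now 4)
Step 5: +5 fires, +4 burnt (F count now 5)
Step 6: +3 fires, +5 burnt (F count now 3)
Step 7: +2 fires, +3 burnt (F count now 2)
Step 8: +1 fires, +2 burnt (F count now 1)
Step 9: +2 fires, +1 burnt (F count now 2)
Step 10: +1 fires, +2 burnt (F count now 1)
Step 11: +0 fires, +1 burnt (F count now 0)
Fire out after step 11
Initially T: 28, now '.': 33
Total burnt (originally-T cells now '.'): 25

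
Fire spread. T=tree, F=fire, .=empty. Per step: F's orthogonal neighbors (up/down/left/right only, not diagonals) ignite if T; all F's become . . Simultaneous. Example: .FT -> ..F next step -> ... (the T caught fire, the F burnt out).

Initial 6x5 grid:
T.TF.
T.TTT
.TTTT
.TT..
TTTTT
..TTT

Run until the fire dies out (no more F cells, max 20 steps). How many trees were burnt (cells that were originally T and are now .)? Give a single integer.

Step 1: +2 fires, +1 burnt (F count now 2)
Step 2: +3 fires, +2 burnt (F count now 3)
Step 3: +2 fires, +3 burnt (F count now 2)
Step 4: +2 fires, +2 burnt (F count now 2)
Step 5: +2 fires, +2 burnt (F count now 2)
Step 6: +3 fires, +2 burnt (F count now 3)
Step 7: +3 fires, +3 burnt (F count now 3)
Step 8: +1 fires, +3 burnt (F count now 1)
Step 9: +0 fires, +1 burnt (F count now 0)
Fire out after step 9
Initially T: 20, now '.': 28
Total burnt (originally-T cells now '.'): 18

Answer: 18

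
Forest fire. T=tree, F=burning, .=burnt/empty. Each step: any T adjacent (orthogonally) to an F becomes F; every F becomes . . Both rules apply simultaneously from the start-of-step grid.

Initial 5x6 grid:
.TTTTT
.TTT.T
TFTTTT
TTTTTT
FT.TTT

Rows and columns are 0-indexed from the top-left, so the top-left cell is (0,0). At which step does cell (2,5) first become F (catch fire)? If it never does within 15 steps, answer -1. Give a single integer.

Step 1: cell (2,5)='T' (+6 fires, +2 burnt)
Step 2: cell (2,5)='T' (+4 fires, +6 burnt)
Step 3: cell (2,5)='T' (+4 fires, +4 burnt)
Step 4: cell (2,5)='F' (+4 fires, +4 burnt)
  -> target ignites at step 4
Step 5: cell (2,5)='.' (+4 fires, +4 burnt)
Step 6: cell (2,5)='.' (+2 fires, +4 burnt)
Step 7: cell (2,5)='.' (+0 fires, +2 burnt)
  fire out at step 7

4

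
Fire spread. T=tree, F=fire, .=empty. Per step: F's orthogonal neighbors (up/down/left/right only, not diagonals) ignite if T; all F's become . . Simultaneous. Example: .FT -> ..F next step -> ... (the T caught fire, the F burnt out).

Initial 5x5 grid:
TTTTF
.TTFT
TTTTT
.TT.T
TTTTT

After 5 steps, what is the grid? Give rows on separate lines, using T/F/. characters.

Step 1: 4 trees catch fire, 2 burn out
  TTTF.
  .TF.F
  TTTFT
  .TT.T
  TTTTT
Step 2: 4 trees catch fire, 4 burn out
  TTF..
  .F...
  TTF.F
  .TT.T
  TTTTT
Step 3: 4 trees catch fire, 4 burn out
  TF...
  .....
  TF...
  .TF.F
  TTTTT
Step 4: 5 trees catch fire, 4 burn out
  F....
  .....
  F....
  .F...
  TTFTF
Step 5: 2 trees catch fire, 5 burn out
  .....
  .....
  .....
  .....
  TF.F.

.....
.....
.....
.....
TF.F.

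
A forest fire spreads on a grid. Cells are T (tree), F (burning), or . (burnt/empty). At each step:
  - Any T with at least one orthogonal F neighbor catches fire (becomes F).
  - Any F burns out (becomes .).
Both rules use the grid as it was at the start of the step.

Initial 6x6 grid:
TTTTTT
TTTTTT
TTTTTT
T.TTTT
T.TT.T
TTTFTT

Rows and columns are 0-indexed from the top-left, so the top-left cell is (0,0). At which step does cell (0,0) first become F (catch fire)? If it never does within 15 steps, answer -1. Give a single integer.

Step 1: cell (0,0)='T' (+3 fires, +1 burnt)
Step 2: cell (0,0)='T' (+4 fires, +3 burnt)
Step 3: cell (0,0)='T' (+5 fires, +4 burnt)
Step 4: cell (0,0)='T' (+5 fires, +5 burnt)
Step 5: cell (0,0)='T' (+6 fires, +5 burnt)
Step 6: cell (0,0)='T' (+5 fires, +6 burnt)
Step 7: cell (0,0)='T' (+3 fires, +5 burnt)
Step 8: cell (0,0)='F' (+1 fires, +3 burnt)
  -> target ignites at step 8
Step 9: cell (0,0)='.' (+0 fires, +1 burnt)
  fire out at step 9

8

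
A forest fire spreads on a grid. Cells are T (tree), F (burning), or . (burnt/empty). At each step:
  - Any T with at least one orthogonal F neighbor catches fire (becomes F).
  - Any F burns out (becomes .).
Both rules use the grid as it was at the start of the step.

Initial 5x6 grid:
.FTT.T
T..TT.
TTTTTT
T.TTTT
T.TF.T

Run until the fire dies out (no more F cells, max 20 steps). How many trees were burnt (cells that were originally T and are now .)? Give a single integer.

Answer: 19

Derivation:
Step 1: +3 fires, +2 burnt (F count now 3)
Step 2: +4 fires, +3 burnt (F count now 4)
Step 3: +4 fires, +4 burnt (F count now 4)
Step 4: +4 fires, +4 burnt (F count now 4)
Step 5: +1 fires, +4 burnt (F count now 1)
Step 6: +2 fires, +1 burnt (F count now 2)
Step 7: +1 fires, +2 burnt (F count now 1)
Step 8: +0 fires, +1 burnt (F count now 0)
Fire out after step 8
Initially T: 20, now '.': 29
Total burnt (originally-T cells now '.'): 19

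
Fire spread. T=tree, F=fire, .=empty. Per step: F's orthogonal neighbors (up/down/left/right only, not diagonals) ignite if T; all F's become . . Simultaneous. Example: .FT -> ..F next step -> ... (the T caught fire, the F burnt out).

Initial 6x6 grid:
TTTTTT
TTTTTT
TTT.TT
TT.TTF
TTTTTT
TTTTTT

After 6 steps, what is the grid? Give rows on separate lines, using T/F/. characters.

Step 1: 3 trees catch fire, 1 burn out
  TTTTTT
  TTTTTT
  TTT.TF
  TT.TF.
  TTTTTF
  TTTTTT
Step 2: 5 trees catch fire, 3 burn out
  TTTTTT
  TTTTTF
  TTT.F.
  TT.F..
  TTTTF.
  TTTTTF
Step 3: 4 trees catch fire, 5 burn out
  TTTTTF
  TTTTF.
  TTT...
  TT....
  TTTF..
  TTTTF.
Step 4: 4 trees catch fire, 4 burn out
  TTTTF.
  TTTF..
  TTT...
  TT....
  TTF...
  TTTF..
Step 5: 4 trees catch fire, 4 burn out
  TTTF..
  TTF...
  TTT...
  TT....
  TF....
  TTF...
Step 6: 6 trees catch fire, 4 burn out
  TTF...
  TF....
  TTF...
  TF....
  F.....
  TF....

TTF...
TF....
TTF...
TF....
F.....
TF....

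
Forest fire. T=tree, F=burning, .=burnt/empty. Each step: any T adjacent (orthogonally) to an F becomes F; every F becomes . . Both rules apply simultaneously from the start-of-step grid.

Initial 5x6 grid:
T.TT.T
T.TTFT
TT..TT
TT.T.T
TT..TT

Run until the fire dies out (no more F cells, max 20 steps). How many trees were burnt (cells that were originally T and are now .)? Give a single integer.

Step 1: +3 fires, +1 burnt (F count now 3)
Step 2: +4 fires, +3 burnt (F count now 4)
Step 3: +2 fires, +4 burnt (F count now 2)
Step 4: +1 fires, +2 burnt (F count now 1)
Step 5: +1 fires, +1 burnt (F count now 1)
Step 6: +0 fires, +1 burnt (F count now 0)
Fire out after step 6
Initially T: 20, now '.': 21
Total burnt (originally-T cells now '.'): 11

Answer: 11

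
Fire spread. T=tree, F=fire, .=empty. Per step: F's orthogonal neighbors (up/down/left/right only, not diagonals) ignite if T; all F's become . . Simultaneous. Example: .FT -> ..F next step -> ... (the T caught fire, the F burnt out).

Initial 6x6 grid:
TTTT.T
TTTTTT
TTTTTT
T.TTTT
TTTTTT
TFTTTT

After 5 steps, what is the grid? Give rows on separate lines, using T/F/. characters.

Step 1: 3 trees catch fire, 1 burn out
  TTTT.T
  TTTTTT
  TTTTTT
  T.TTTT
  TFTTTT
  F.FTTT
Step 2: 3 trees catch fire, 3 burn out
  TTTT.T
  TTTTTT
  TTTTTT
  T.TTTT
  F.FTTT
  ...FTT
Step 3: 4 trees catch fire, 3 burn out
  TTTT.T
  TTTTTT
  TTTTTT
  F.FTTT
  ...FTT
  ....FT
Step 4: 5 trees catch fire, 4 burn out
  TTTT.T
  TTTTTT
  FTFTTT
  ...FTT
  ....FT
  .....F
Step 5: 6 trees catch fire, 5 burn out
  TTTT.T
  FTFTTT
  .F.FTT
  ....FT
  .....F
  ......

TTTT.T
FTFTTT
.F.FTT
....FT
.....F
......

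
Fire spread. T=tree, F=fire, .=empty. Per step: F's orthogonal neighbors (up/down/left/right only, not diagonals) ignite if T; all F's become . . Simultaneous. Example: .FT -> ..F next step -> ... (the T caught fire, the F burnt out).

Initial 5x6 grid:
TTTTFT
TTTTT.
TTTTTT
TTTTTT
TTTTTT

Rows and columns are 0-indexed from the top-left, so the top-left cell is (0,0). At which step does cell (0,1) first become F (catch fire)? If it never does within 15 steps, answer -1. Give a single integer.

Step 1: cell (0,1)='T' (+3 fires, +1 burnt)
Step 2: cell (0,1)='T' (+3 fires, +3 burnt)
Step 3: cell (0,1)='F' (+5 fires, +3 burnt)
  -> target ignites at step 3
Step 4: cell (0,1)='.' (+6 fires, +5 burnt)
Step 5: cell (0,1)='.' (+5 fires, +6 burnt)
Step 6: cell (0,1)='.' (+3 fires, +5 burnt)
Step 7: cell (0,1)='.' (+2 fires, +3 burnt)
Step 8: cell (0,1)='.' (+1 fires, +2 burnt)
Step 9: cell (0,1)='.' (+0 fires, +1 burnt)
  fire out at step 9

3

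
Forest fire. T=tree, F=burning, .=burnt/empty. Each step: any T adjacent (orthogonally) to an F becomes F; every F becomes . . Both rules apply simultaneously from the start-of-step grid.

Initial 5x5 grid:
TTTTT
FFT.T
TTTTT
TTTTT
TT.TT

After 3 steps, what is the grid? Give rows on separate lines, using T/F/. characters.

Step 1: 5 trees catch fire, 2 burn out
  FFTTT
  ..F.T
  FFTTT
  TTTTT
  TT.TT
Step 2: 4 trees catch fire, 5 burn out
  ..FTT
  ....T
  ..FTT
  FFTTT
  TT.TT
Step 3: 5 trees catch fire, 4 burn out
  ...FT
  ....T
  ...FT
  ..FTT
  FF.TT

...FT
....T
...FT
..FTT
FF.TT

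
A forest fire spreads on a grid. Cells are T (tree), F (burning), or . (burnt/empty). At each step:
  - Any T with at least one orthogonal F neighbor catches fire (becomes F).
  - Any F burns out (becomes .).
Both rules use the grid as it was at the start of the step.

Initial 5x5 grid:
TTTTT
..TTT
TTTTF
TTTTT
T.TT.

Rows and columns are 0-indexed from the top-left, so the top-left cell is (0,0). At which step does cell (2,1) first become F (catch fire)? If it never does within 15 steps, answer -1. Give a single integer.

Step 1: cell (2,1)='T' (+3 fires, +1 burnt)
Step 2: cell (2,1)='T' (+4 fires, +3 burnt)
Step 3: cell (2,1)='F' (+5 fires, +4 burnt)
  -> target ignites at step 3
Step 4: cell (2,1)='.' (+4 fires, +5 burnt)
Step 5: cell (2,1)='.' (+2 fires, +4 burnt)
Step 6: cell (2,1)='.' (+2 fires, +2 burnt)
Step 7: cell (2,1)='.' (+0 fires, +2 burnt)
  fire out at step 7

3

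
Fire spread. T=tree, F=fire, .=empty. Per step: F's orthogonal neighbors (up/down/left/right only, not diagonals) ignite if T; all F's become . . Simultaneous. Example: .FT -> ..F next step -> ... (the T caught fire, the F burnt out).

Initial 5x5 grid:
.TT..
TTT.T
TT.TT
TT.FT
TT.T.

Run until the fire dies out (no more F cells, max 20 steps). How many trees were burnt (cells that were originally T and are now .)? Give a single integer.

Step 1: +3 fires, +1 burnt (F count now 3)
Step 2: +1 fires, +3 burnt (F count now 1)
Step 3: +1 fires, +1 burnt (F count now 1)
Step 4: +0 fires, +1 burnt (F count now 0)
Fire out after step 4
Initially T: 16, now '.': 14
Total burnt (originally-T cells now '.'): 5

Answer: 5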